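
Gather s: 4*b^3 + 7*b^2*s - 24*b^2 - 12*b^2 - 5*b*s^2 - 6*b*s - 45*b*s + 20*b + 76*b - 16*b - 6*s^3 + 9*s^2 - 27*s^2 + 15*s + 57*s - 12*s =4*b^3 - 36*b^2 + 80*b - 6*s^3 + s^2*(-5*b - 18) + s*(7*b^2 - 51*b + 60)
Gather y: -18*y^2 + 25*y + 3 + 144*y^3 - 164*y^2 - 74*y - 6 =144*y^3 - 182*y^2 - 49*y - 3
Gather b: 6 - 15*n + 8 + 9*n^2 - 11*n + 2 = 9*n^2 - 26*n + 16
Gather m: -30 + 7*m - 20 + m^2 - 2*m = m^2 + 5*m - 50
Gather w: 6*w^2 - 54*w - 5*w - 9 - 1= 6*w^2 - 59*w - 10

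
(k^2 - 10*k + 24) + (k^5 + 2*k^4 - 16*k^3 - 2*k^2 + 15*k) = k^5 + 2*k^4 - 16*k^3 - k^2 + 5*k + 24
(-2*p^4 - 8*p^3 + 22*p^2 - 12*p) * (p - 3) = -2*p^5 - 2*p^4 + 46*p^3 - 78*p^2 + 36*p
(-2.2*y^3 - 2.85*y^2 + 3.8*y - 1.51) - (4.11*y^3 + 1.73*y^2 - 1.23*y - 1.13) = -6.31*y^3 - 4.58*y^2 + 5.03*y - 0.38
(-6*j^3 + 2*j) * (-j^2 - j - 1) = 6*j^5 + 6*j^4 + 4*j^3 - 2*j^2 - 2*j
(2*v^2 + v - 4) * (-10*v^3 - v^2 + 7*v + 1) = -20*v^5 - 12*v^4 + 53*v^3 + 13*v^2 - 27*v - 4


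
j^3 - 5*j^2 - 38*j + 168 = (j - 7)*(j - 4)*(j + 6)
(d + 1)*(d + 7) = d^2 + 8*d + 7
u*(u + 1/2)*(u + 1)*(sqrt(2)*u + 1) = sqrt(2)*u^4 + u^3 + 3*sqrt(2)*u^3/2 + sqrt(2)*u^2/2 + 3*u^2/2 + u/2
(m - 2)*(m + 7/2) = m^2 + 3*m/2 - 7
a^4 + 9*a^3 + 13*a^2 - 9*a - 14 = (a - 1)*(a + 1)*(a + 2)*(a + 7)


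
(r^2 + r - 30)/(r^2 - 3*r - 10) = (r + 6)/(r + 2)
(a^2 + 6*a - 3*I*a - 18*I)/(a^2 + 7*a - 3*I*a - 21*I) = (a + 6)/(a + 7)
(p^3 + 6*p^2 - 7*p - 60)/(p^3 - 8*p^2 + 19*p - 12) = (p^2 + 9*p + 20)/(p^2 - 5*p + 4)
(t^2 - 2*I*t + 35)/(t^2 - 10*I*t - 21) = (t + 5*I)/(t - 3*I)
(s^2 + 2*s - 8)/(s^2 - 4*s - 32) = (s - 2)/(s - 8)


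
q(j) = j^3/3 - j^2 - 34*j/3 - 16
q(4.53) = -56.87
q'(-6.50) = 43.92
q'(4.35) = -1.11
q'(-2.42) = -0.64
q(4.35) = -56.78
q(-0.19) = -13.89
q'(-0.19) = -10.92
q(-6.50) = -76.12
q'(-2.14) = -2.47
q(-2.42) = 0.85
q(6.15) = -45.99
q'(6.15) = 14.19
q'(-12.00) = 156.67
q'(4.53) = 0.13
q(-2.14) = 0.41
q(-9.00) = -238.00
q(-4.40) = -13.89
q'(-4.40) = 16.83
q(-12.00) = -600.00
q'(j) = j^2 - 2*j - 34/3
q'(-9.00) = 87.67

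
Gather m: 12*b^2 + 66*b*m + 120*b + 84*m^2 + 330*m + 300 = 12*b^2 + 120*b + 84*m^2 + m*(66*b + 330) + 300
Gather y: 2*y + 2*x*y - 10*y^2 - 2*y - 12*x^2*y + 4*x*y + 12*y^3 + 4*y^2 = 12*y^3 - 6*y^2 + y*(-12*x^2 + 6*x)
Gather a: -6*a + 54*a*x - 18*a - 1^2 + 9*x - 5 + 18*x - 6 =a*(54*x - 24) + 27*x - 12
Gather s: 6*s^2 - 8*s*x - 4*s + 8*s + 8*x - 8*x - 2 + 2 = 6*s^2 + s*(4 - 8*x)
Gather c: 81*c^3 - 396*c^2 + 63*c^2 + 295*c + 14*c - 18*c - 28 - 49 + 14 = 81*c^3 - 333*c^2 + 291*c - 63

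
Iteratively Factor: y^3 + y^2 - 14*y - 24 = (y - 4)*(y^2 + 5*y + 6) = (y - 4)*(y + 2)*(y + 3)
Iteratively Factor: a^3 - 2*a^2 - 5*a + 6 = (a - 1)*(a^2 - a - 6) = (a - 1)*(a + 2)*(a - 3)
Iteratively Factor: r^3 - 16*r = (r - 4)*(r^2 + 4*r) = (r - 4)*(r + 4)*(r)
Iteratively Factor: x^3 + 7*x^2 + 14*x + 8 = (x + 2)*(x^2 + 5*x + 4) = (x + 1)*(x + 2)*(x + 4)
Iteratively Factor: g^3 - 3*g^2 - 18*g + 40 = (g - 5)*(g^2 + 2*g - 8) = (g - 5)*(g - 2)*(g + 4)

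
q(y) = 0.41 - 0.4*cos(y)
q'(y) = 0.4*sin(y)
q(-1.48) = 0.37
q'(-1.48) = -0.40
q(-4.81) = 0.37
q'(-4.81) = 0.40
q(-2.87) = 0.80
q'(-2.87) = -0.11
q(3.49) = 0.79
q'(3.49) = -0.14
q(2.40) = 0.70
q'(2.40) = 0.27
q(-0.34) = 0.03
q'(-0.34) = -0.13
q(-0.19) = 0.02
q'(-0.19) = -0.08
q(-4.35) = 0.55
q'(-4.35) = 0.37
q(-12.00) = 0.07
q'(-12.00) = 0.21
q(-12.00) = 0.07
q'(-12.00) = 0.21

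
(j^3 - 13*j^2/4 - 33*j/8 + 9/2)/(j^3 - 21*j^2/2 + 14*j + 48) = (j - 3/4)/(j - 8)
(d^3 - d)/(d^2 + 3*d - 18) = (d^3 - d)/(d^2 + 3*d - 18)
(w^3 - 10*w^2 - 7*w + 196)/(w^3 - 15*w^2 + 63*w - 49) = (w + 4)/(w - 1)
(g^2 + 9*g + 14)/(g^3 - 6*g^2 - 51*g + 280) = (g + 2)/(g^2 - 13*g + 40)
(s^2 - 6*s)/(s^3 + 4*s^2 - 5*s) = (s - 6)/(s^2 + 4*s - 5)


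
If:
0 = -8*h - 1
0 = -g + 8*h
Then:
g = -1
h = -1/8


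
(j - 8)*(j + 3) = j^2 - 5*j - 24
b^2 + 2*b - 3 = (b - 1)*(b + 3)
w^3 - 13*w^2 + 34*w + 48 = (w - 8)*(w - 6)*(w + 1)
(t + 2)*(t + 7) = t^2 + 9*t + 14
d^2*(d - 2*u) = d^3 - 2*d^2*u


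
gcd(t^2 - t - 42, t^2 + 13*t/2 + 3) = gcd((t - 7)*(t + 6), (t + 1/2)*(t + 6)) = t + 6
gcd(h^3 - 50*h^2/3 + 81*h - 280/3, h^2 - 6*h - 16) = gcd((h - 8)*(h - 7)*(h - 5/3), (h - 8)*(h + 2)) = h - 8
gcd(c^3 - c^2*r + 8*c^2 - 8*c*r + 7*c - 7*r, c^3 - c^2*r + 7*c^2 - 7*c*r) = -c^2 + c*r - 7*c + 7*r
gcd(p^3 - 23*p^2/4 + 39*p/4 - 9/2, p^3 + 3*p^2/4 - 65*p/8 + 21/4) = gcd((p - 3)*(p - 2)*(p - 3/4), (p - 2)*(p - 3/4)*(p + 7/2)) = p^2 - 11*p/4 + 3/2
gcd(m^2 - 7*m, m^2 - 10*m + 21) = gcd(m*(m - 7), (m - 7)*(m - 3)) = m - 7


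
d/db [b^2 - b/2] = 2*b - 1/2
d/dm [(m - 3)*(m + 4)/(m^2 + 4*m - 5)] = (3*m^2 + 14*m + 43)/(m^4 + 8*m^3 + 6*m^2 - 40*m + 25)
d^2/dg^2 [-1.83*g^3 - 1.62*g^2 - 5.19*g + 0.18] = -10.98*g - 3.24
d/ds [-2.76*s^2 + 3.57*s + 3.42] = 3.57 - 5.52*s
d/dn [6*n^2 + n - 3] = 12*n + 1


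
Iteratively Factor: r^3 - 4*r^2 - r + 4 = (r - 1)*(r^2 - 3*r - 4) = (r - 4)*(r - 1)*(r + 1)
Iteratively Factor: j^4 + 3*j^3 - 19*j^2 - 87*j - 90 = (j + 3)*(j^3 - 19*j - 30) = (j + 2)*(j + 3)*(j^2 - 2*j - 15) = (j - 5)*(j + 2)*(j + 3)*(j + 3)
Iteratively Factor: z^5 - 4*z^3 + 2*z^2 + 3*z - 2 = (z - 1)*(z^4 + z^3 - 3*z^2 - z + 2) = (z - 1)*(z + 2)*(z^3 - z^2 - z + 1) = (z - 1)*(z + 1)*(z + 2)*(z^2 - 2*z + 1) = (z - 1)^2*(z + 1)*(z + 2)*(z - 1)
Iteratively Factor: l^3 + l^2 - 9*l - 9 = (l + 1)*(l^2 - 9) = (l - 3)*(l + 1)*(l + 3)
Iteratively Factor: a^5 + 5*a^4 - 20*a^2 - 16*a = (a + 2)*(a^4 + 3*a^3 - 6*a^2 - 8*a) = (a + 1)*(a + 2)*(a^3 + 2*a^2 - 8*a) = a*(a + 1)*(a + 2)*(a^2 + 2*a - 8) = a*(a - 2)*(a + 1)*(a + 2)*(a + 4)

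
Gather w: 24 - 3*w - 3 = 21 - 3*w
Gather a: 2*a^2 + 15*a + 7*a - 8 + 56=2*a^2 + 22*a + 48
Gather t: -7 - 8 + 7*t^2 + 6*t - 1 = 7*t^2 + 6*t - 16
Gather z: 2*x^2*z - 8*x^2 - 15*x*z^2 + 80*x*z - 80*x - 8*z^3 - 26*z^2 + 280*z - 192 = -8*x^2 - 80*x - 8*z^3 + z^2*(-15*x - 26) + z*(2*x^2 + 80*x + 280) - 192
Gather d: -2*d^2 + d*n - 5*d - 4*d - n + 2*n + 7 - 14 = -2*d^2 + d*(n - 9) + n - 7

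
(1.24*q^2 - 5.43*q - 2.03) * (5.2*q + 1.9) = 6.448*q^3 - 25.88*q^2 - 20.873*q - 3.857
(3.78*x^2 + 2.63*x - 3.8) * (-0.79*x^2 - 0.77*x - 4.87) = -2.9862*x^4 - 4.9883*x^3 - 17.4317*x^2 - 9.8821*x + 18.506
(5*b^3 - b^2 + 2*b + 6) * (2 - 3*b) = -15*b^4 + 13*b^3 - 8*b^2 - 14*b + 12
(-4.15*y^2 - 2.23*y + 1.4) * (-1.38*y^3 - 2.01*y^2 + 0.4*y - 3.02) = 5.727*y^5 + 11.4189*y^4 + 0.8903*y^3 + 8.827*y^2 + 7.2946*y - 4.228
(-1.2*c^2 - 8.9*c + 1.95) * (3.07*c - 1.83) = -3.684*c^3 - 25.127*c^2 + 22.2735*c - 3.5685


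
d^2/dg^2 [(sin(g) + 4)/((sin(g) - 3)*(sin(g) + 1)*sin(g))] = 2*(-2*sin(g)^3 - 13*sin(g)^2 + 52*sin(g) - 51 - 42/sin(g) + 36/sin(g)^2 + 36/sin(g)^3)/((sin(g) - 3)^3*(sin(g) + 1)^2)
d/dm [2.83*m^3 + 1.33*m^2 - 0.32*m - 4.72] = 8.49*m^2 + 2.66*m - 0.32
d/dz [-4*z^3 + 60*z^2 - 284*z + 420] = -12*z^2 + 120*z - 284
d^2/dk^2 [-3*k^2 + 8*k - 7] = -6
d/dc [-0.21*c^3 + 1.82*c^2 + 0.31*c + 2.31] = -0.63*c^2 + 3.64*c + 0.31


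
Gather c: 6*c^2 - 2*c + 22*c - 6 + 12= 6*c^2 + 20*c + 6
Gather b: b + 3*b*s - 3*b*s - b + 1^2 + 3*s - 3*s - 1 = 0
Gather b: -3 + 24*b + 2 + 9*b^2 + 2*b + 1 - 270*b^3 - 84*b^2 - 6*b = -270*b^3 - 75*b^2 + 20*b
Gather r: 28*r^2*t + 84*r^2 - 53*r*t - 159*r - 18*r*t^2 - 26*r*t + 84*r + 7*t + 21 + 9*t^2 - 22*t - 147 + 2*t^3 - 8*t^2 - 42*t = r^2*(28*t + 84) + r*(-18*t^2 - 79*t - 75) + 2*t^3 + t^2 - 57*t - 126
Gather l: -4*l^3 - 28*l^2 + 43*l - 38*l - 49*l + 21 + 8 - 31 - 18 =-4*l^3 - 28*l^2 - 44*l - 20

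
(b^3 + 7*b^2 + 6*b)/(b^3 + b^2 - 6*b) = (b^2 + 7*b + 6)/(b^2 + b - 6)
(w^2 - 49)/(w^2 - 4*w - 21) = (w + 7)/(w + 3)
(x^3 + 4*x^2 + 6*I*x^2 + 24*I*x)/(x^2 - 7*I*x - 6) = x*(x^2 + 2*x*(2 + 3*I) + 24*I)/(x^2 - 7*I*x - 6)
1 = 1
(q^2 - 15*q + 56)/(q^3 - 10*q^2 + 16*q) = (q - 7)/(q*(q - 2))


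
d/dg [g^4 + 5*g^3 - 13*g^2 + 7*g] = 4*g^3 + 15*g^2 - 26*g + 7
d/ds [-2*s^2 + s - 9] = 1 - 4*s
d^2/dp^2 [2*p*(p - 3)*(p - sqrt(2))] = 12*p - 12 - 4*sqrt(2)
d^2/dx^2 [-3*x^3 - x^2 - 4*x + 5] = -18*x - 2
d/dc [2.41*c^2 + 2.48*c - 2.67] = 4.82*c + 2.48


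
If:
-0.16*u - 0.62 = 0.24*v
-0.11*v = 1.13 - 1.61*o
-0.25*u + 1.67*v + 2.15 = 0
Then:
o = 0.60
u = -1.59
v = -1.53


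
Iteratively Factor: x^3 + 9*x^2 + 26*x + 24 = (x + 3)*(x^2 + 6*x + 8) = (x + 3)*(x + 4)*(x + 2)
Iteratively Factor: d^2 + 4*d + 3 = (d + 3)*(d + 1)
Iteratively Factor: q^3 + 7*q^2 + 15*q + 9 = (q + 1)*(q^2 + 6*q + 9) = (q + 1)*(q + 3)*(q + 3)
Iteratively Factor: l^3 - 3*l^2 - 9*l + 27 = (l + 3)*(l^2 - 6*l + 9) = (l - 3)*(l + 3)*(l - 3)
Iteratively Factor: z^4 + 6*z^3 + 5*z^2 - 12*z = (z)*(z^3 + 6*z^2 + 5*z - 12) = z*(z + 4)*(z^2 + 2*z - 3) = z*(z - 1)*(z + 4)*(z + 3)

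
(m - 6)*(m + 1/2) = m^2 - 11*m/2 - 3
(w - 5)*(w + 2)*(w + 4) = w^3 + w^2 - 22*w - 40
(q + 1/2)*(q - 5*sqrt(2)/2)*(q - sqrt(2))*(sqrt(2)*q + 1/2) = sqrt(2)*q^4 - 13*q^3/2 + sqrt(2)*q^3/2 - 13*q^2/4 + 13*sqrt(2)*q^2/4 + 13*sqrt(2)*q/8 + 5*q/2 + 5/4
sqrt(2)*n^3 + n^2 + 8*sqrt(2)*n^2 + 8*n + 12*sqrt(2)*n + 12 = (n + 2)*(n + 6)*(sqrt(2)*n + 1)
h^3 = h^3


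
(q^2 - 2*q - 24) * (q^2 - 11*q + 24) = q^4 - 13*q^3 + 22*q^2 + 216*q - 576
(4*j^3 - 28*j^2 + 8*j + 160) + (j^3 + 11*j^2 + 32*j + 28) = 5*j^3 - 17*j^2 + 40*j + 188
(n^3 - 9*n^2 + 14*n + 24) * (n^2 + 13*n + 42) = n^5 + 4*n^4 - 61*n^3 - 172*n^2 + 900*n + 1008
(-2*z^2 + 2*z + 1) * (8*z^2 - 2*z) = -16*z^4 + 20*z^3 + 4*z^2 - 2*z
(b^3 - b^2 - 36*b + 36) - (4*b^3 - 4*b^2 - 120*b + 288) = -3*b^3 + 3*b^2 + 84*b - 252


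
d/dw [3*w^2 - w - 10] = 6*w - 1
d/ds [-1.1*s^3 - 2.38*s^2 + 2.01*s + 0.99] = -3.3*s^2 - 4.76*s + 2.01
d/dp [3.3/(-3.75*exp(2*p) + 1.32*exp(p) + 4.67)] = (24.75*exp(p) - 4.356)*exp(p)/(-3.75*exp(2*p) + 1.32*exp(p) + 4.67)^2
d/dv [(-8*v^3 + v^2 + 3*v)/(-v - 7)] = (16*v^3 + 167*v^2 - 14*v - 21)/(v^2 + 14*v + 49)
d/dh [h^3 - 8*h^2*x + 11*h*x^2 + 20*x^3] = 3*h^2 - 16*h*x + 11*x^2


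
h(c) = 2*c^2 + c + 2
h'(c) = 4*c + 1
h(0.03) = 2.03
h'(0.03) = 1.12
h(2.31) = 14.98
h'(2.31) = 10.24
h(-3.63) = 24.72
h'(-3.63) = -13.52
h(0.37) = 2.64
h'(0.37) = 2.48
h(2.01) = 12.09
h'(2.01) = 9.04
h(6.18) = 84.56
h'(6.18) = 25.72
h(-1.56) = 5.31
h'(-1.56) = -5.24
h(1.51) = 8.07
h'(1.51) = 7.04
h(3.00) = 23.00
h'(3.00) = 13.00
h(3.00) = 23.00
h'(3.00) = 13.00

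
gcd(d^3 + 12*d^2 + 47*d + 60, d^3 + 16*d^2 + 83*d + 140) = d^2 + 9*d + 20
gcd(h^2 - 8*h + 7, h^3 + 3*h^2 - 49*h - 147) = h - 7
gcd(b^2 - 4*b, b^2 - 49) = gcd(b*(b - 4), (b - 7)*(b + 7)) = 1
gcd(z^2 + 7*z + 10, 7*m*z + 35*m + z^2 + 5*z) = z + 5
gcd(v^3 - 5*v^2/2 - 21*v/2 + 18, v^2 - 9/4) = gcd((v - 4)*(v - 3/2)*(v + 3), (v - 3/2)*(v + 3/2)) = v - 3/2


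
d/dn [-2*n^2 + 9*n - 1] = 9 - 4*n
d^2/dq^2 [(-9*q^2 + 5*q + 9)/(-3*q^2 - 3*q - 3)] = 4*(-7*q^3 - 27*q^2 - 6*q + 7)/(3*(q^6 + 3*q^5 + 6*q^4 + 7*q^3 + 6*q^2 + 3*q + 1))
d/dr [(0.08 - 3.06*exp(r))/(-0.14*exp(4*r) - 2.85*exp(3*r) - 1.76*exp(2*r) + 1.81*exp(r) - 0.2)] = (-1.2852*exp(4*r) - 17.3972*exp(3*r) - 4.7016*exp(2*r) + 0.2816*exp(r) + 0.4672)*exp(r)/(0.0196*exp(8*r) + 0.798*exp(7*r) + 8.6153*exp(6*r) + 9.5252*exp(5*r) - 7.1634*exp(4*r) - 5.2312*exp(3*r) + 3.9801*exp(2*r) - 0.724*exp(r) + 0.04)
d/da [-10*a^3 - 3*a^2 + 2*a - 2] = -30*a^2 - 6*a + 2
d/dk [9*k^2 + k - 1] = 18*k + 1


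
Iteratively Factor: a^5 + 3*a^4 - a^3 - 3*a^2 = (a)*(a^4 + 3*a^3 - a^2 - 3*a) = a*(a - 1)*(a^3 + 4*a^2 + 3*a) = a*(a - 1)*(a + 3)*(a^2 + a) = a*(a - 1)*(a + 1)*(a + 3)*(a)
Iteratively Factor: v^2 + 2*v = (v + 2)*(v)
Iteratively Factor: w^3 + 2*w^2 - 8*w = (w)*(w^2 + 2*w - 8) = w*(w + 4)*(w - 2)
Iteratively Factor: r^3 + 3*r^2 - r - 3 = (r + 3)*(r^2 - 1) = (r - 1)*(r + 3)*(r + 1)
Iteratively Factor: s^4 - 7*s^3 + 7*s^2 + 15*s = (s - 3)*(s^3 - 4*s^2 - 5*s) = s*(s - 3)*(s^2 - 4*s - 5) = s*(s - 3)*(s + 1)*(s - 5)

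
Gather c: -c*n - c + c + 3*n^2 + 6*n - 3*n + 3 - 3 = -c*n + 3*n^2 + 3*n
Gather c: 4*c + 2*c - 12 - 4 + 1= 6*c - 15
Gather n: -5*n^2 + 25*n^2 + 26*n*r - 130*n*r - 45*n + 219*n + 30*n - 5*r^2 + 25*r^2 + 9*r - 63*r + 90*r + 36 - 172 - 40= 20*n^2 + n*(204 - 104*r) + 20*r^2 + 36*r - 176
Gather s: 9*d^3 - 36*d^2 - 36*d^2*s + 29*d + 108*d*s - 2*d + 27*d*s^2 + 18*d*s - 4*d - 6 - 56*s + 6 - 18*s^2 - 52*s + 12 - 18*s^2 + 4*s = 9*d^3 - 36*d^2 + 23*d + s^2*(27*d - 36) + s*(-36*d^2 + 126*d - 104) + 12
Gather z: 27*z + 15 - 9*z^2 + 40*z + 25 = -9*z^2 + 67*z + 40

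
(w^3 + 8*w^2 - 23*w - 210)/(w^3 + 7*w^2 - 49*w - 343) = (w^2 + w - 30)/(w^2 - 49)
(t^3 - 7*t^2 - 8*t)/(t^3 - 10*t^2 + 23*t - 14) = t*(t^2 - 7*t - 8)/(t^3 - 10*t^2 + 23*t - 14)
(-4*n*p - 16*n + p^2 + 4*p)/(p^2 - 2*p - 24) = (-4*n + p)/(p - 6)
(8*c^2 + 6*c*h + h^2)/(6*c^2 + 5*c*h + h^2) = (4*c + h)/(3*c + h)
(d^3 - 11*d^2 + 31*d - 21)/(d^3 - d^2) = 1 - 10/d + 21/d^2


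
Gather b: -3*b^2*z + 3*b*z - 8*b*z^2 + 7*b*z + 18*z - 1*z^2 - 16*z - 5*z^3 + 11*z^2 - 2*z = -3*b^2*z + b*(-8*z^2 + 10*z) - 5*z^3 + 10*z^2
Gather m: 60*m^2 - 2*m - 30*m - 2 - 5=60*m^2 - 32*m - 7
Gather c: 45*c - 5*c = 40*c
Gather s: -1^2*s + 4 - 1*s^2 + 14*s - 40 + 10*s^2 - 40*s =9*s^2 - 27*s - 36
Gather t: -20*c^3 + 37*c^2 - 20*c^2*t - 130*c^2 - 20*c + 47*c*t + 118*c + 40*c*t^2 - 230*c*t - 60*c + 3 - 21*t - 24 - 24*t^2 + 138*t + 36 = -20*c^3 - 93*c^2 + 38*c + t^2*(40*c - 24) + t*(-20*c^2 - 183*c + 117) + 15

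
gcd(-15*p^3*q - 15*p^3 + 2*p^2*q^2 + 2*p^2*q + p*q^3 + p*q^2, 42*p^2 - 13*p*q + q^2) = 1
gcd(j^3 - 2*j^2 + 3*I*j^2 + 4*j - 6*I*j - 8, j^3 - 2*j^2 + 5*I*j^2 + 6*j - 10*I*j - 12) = j^2 + j*(-2 - I) + 2*I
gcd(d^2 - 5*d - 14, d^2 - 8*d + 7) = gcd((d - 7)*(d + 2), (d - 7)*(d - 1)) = d - 7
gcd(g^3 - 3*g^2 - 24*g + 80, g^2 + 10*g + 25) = g + 5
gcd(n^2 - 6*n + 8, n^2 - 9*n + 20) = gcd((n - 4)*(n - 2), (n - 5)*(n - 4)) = n - 4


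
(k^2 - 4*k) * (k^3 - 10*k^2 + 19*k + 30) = k^5 - 14*k^4 + 59*k^3 - 46*k^2 - 120*k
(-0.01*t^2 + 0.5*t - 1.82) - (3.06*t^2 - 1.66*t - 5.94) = -3.07*t^2 + 2.16*t + 4.12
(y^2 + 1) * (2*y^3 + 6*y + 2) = 2*y^5 + 8*y^3 + 2*y^2 + 6*y + 2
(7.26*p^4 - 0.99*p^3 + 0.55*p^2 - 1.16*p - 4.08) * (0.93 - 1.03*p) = -7.4778*p^5 + 7.7715*p^4 - 1.4872*p^3 + 1.7063*p^2 + 3.1236*p - 3.7944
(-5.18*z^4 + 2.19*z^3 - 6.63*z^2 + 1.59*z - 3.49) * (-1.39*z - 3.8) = 7.2002*z^5 + 16.6399*z^4 + 0.893700000000001*z^3 + 22.9839*z^2 - 1.1909*z + 13.262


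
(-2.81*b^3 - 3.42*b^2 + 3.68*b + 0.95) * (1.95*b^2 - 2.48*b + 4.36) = -5.4795*b^5 + 0.2998*b^4 + 3.406*b^3 - 22.1851*b^2 + 13.6888*b + 4.142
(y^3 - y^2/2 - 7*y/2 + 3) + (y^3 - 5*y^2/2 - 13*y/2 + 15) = 2*y^3 - 3*y^2 - 10*y + 18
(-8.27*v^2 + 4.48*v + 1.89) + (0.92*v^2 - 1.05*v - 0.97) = -7.35*v^2 + 3.43*v + 0.92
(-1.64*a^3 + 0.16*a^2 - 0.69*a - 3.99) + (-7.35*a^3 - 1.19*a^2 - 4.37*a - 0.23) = -8.99*a^3 - 1.03*a^2 - 5.06*a - 4.22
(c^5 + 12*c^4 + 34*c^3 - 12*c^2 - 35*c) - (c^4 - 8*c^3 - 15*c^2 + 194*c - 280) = c^5 + 11*c^4 + 42*c^3 + 3*c^2 - 229*c + 280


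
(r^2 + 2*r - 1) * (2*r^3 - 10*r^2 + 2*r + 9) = 2*r^5 - 6*r^4 - 20*r^3 + 23*r^2 + 16*r - 9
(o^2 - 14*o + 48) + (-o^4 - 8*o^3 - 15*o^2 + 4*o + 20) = -o^4 - 8*o^3 - 14*o^2 - 10*o + 68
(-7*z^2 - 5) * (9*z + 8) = -63*z^3 - 56*z^2 - 45*z - 40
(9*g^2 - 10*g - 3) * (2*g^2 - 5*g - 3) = 18*g^4 - 65*g^3 + 17*g^2 + 45*g + 9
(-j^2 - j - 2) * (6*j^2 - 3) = -6*j^4 - 6*j^3 - 9*j^2 + 3*j + 6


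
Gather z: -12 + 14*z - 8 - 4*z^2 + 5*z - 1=-4*z^2 + 19*z - 21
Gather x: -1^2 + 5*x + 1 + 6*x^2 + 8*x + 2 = 6*x^2 + 13*x + 2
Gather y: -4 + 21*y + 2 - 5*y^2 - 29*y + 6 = -5*y^2 - 8*y + 4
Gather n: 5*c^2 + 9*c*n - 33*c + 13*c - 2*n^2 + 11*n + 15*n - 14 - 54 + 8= 5*c^2 - 20*c - 2*n^2 + n*(9*c + 26) - 60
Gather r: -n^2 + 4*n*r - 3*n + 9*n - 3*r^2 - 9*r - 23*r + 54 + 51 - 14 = -n^2 + 6*n - 3*r^2 + r*(4*n - 32) + 91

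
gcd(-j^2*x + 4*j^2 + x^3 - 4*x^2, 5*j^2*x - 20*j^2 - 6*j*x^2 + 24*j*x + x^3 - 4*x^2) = -j*x + 4*j + x^2 - 4*x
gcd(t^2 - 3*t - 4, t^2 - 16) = t - 4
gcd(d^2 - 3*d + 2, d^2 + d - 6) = d - 2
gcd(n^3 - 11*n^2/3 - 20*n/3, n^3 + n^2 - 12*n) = n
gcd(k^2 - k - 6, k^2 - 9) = k - 3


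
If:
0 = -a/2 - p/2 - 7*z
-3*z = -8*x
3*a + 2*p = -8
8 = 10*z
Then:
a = 72/5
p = -128/5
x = 3/10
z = 4/5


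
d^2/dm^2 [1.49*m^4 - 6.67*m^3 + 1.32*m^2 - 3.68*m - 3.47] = 17.88*m^2 - 40.02*m + 2.64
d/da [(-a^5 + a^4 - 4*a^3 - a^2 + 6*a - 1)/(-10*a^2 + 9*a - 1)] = (30*a^6 - 56*a^5 + 72*a^4 - 76*a^3 + 63*a^2 - 18*a + 3)/(100*a^4 - 180*a^3 + 101*a^2 - 18*a + 1)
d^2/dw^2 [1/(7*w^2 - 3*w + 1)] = 2*(-49*w^2 + 21*w + (14*w - 3)^2 - 7)/(7*w^2 - 3*w + 1)^3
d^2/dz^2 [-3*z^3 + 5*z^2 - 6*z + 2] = 10 - 18*z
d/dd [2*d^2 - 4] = 4*d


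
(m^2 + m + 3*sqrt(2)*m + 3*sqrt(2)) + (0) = m^2 + m + 3*sqrt(2)*m + 3*sqrt(2)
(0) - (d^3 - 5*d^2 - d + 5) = -d^3 + 5*d^2 + d - 5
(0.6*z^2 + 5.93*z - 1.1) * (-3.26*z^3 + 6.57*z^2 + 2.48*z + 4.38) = -1.956*z^5 - 15.3898*z^4 + 44.0341*z^3 + 10.1074*z^2 + 23.2454*z - 4.818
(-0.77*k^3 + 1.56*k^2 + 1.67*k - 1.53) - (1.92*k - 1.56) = -0.77*k^3 + 1.56*k^2 - 0.25*k + 0.03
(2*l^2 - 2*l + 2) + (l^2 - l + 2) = 3*l^2 - 3*l + 4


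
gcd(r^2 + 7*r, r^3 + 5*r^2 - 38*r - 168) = r + 7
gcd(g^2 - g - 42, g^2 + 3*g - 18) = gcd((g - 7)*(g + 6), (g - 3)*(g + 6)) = g + 6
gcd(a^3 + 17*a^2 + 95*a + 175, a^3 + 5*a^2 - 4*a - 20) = a + 5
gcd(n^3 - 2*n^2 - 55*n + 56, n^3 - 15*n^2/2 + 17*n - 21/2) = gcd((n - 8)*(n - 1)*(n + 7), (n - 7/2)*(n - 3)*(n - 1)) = n - 1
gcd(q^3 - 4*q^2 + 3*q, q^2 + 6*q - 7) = q - 1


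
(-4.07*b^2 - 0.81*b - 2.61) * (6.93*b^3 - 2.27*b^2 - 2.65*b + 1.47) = -28.2051*b^5 + 3.6256*b^4 - 5.4631*b^3 + 2.0883*b^2 + 5.7258*b - 3.8367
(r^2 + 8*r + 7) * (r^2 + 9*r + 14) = r^4 + 17*r^3 + 93*r^2 + 175*r + 98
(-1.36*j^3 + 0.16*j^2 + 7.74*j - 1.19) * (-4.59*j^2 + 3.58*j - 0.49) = 6.2424*j^5 - 5.6032*j^4 - 34.2874*j^3 + 33.0929*j^2 - 8.0528*j + 0.5831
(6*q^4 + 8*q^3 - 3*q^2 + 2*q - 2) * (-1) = -6*q^4 - 8*q^3 + 3*q^2 - 2*q + 2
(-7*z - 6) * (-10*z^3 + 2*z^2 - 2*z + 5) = 70*z^4 + 46*z^3 + 2*z^2 - 23*z - 30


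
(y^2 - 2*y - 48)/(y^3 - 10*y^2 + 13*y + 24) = (y + 6)/(y^2 - 2*y - 3)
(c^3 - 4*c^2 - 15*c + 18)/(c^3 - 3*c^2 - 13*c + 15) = (c - 6)/(c - 5)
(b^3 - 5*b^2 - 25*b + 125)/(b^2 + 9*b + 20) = (b^2 - 10*b + 25)/(b + 4)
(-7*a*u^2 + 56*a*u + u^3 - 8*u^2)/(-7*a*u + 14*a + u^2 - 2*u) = u*(u - 8)/(u - 2)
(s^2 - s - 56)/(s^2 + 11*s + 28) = (s - 8)/(s + 4)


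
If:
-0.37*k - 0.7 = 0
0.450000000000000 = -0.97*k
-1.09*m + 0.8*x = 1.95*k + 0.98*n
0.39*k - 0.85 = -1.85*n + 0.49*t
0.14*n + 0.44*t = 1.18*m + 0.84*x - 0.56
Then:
No Solution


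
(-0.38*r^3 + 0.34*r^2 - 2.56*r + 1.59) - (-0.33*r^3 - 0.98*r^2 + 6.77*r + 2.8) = -0.05*r^3 + 1.32*r^2 - 9.33*r - 1.21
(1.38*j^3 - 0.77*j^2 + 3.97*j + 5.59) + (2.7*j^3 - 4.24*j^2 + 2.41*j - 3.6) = 4.08*j^3 - 5.01*j^2 + 6.38*j + 1.99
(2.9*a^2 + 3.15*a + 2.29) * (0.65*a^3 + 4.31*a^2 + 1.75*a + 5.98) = 1.885*a^5 + 14.5465*a^4 + 20.14*a^3 + 32.7244*a^2 + 22.8445*a + 13.6942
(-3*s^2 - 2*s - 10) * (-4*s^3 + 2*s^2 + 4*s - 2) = 12*s^5 + 2*s^4 + 24*s^3 - 22*s^2 - 36*s + 20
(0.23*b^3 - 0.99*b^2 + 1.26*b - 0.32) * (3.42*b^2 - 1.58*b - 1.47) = 0.7866*b^5 - 3.7492*b^4 + 5.5353*b^3 - 1.6299*b^2 - 1.3466*b + 0.4704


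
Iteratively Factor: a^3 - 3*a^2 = (a - 3)*(a^2) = a*(a - 3)*(a)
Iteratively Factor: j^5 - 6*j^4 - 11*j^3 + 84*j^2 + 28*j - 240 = (j - 5)*(j^4 - j^3 - 16*j^2 + 4*j + 48) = (j - 5)*(j + 3)*(j^3 - 4*j^2 - 4*j + 16) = (j - 5)*(j - 2)*(j + 3)*(j^2 - 2*j - 8) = (j - 5)*(j - 4)*(j - 2)*(j + 3)*(j + 2)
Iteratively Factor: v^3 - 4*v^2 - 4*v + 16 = (v + 2)*(v^2 - 6*v + 8) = (v - 2)*(v + 2)*(v - 4)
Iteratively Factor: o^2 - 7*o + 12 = (o - 3)*(o - 4)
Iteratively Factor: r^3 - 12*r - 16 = (r + 2)*(r^2 - 2*r - 8) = (r - 4)*(r + 2)*(r + 2)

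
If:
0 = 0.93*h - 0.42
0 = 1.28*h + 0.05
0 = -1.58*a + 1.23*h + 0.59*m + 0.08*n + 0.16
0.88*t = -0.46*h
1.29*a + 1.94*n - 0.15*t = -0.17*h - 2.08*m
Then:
No Solution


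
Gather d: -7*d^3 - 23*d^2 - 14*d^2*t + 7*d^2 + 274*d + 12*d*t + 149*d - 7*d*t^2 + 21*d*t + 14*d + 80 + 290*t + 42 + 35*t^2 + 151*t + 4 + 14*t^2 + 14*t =-7*d^3 + d^2*(-14*t - 16) + d*(-7*t^2 + 33*t + 437) + 49*t^2 + 455*t + 126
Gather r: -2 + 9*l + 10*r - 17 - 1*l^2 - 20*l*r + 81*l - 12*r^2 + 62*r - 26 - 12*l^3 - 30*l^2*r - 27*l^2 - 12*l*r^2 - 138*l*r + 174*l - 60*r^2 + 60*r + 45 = -12*l^3 - 28*l^2 + 264*l + r^2*(-12*l - 72) + r*(-30*l^2 - 158*l + 132)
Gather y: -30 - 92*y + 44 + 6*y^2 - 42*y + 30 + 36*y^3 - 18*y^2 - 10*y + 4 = 36*y^3 - 12*y^2 - 144*y + 48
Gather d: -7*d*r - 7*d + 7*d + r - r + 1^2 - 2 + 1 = -7*d*r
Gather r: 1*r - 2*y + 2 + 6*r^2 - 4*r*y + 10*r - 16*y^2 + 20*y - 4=6*r^2 + r*(11 - 4*y) - 16*y^2 + 18*y - 2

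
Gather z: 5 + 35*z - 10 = 35*z - 5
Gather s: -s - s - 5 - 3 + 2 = -2*s - 6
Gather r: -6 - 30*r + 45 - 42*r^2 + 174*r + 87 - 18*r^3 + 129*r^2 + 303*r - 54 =-18*r^3 + 87*r^2 + 447*r + 72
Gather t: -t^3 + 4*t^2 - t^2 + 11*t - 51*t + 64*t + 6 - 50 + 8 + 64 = -t^3 + 3*t^2 + 24*t + 28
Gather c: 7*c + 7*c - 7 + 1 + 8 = 14*c + 2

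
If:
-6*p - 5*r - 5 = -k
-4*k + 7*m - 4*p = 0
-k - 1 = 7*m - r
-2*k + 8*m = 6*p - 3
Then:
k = -323/354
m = -46/177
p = 27/59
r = -613/354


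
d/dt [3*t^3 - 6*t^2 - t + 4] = 9*t^2 - 12*t - 1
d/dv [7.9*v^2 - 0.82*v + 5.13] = 15.8*v - 0.82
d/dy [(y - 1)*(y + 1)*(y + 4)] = 3*y^2 + 8*y - 1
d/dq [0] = 0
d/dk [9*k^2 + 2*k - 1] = 18*k + 2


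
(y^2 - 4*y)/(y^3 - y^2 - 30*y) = (4 - y)/(-y^2 + y + 30)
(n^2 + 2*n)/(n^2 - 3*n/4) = 4*(n + 2)/(4*n - 3)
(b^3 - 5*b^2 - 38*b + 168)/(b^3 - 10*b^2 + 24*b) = (b^2 - b - 42)/(b*(b - 6))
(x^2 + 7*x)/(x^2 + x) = (x + 7)/(x + 1)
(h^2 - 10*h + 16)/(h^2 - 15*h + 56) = (h - 2)/(h - 7)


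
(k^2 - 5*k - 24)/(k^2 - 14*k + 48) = (k + 3)/(k - 6)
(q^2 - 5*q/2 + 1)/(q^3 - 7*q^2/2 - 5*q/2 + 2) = (q - 2)/(q^2 - 3*q - 4)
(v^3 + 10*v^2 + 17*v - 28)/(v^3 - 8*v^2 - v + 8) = (v^2 + 11*v + 28)/(v^2 - 7*v - 8)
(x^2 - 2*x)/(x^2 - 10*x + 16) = x/(x - 8)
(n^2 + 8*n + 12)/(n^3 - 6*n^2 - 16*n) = (n + 6)/(n*(n - 8))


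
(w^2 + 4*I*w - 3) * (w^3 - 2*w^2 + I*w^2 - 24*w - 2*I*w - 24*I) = w^5 - 2*w^4 + 5*I*w^4 - 31*w^3 - 10*I*w^3 + 14*w^2 - 123*I*w^2 + 168*w + 6*I*w + 72*I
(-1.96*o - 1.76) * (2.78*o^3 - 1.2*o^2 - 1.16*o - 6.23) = -5.4488*o^4 - 2.5408*o^3 + 4.3856*o^2 + 14.2524*o + 10.9648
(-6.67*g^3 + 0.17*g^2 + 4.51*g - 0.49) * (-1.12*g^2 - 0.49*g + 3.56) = 7.4704*g^5 + 3.0779*g^4 - 28.8797*g^3 - 1.0559*g^2 + 16.2957*g - 1.7444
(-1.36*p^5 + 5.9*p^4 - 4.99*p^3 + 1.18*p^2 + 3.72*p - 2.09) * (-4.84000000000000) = 6.5824*p^5 - 28.556*p^4 + 24.1516*p^3 - 5.7112*p^2 - 18.0048*p + 10.1156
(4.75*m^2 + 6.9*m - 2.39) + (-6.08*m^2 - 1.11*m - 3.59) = -1.33*m^2 + 5.79*m - 5.98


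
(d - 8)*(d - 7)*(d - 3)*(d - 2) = d^4 - 20*d^3 + 137*d^2 - 370*d + 336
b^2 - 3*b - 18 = (b - 6)*(b + 3)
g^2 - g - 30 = (g - 6)*(g + 5)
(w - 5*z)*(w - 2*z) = w^2 - 7*w*z + 10*z^2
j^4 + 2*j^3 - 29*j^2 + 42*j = j*(j - 3)*(j - 2)*(j + 7)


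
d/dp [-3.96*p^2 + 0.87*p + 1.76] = 0.87 - 7.92*p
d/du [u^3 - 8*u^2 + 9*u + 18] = 3*u^2 - 16*u + 9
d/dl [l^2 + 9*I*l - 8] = 2*l + 9*I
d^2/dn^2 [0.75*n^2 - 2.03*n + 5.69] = 1.50000000000000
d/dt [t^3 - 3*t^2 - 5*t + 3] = 3*t^2 - 6*t - 5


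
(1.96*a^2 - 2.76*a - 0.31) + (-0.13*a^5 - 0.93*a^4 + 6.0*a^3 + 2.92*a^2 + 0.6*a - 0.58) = -0.13*a^5 - 0.93*a^4 + 6.0*a^3 + 4.88*a^2 - 2.16*a - 0.89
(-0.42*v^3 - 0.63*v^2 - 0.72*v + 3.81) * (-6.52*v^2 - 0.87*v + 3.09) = 2.7384*v^5 + 4.473*v^4 + 3.9447*v^3 - 26.1615*v^2 - 5.5395*v + 11.7729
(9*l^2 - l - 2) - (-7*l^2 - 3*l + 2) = 16*l^2 + 2*l - 4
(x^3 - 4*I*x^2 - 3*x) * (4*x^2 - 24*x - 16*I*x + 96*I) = 4*x^5 - 24*x^4 - 32*I*x^4 - 76*x^3 + 192*I*x^3 + 456*x^2 + 48*I*x^2 - 288*I*x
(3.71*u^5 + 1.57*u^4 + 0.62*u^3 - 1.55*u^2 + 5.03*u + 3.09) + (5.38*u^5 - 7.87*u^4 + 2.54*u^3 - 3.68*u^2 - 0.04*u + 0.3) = 9.09*u^5 - 6.3*u^4 + 3.16*u^3 - 5.23*u^2 + 4.99*u + 3.39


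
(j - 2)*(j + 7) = j^2 + 5*j - 14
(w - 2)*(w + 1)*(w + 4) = w^3 + 3*w^2 - 6*w - 8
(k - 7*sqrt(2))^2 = k^2 - 14*sqrt(2)*k + 98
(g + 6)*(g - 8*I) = g^2 + 6*g - 8*I*g - 48*I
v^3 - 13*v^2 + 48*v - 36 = (v - 6)^2*(v - 1)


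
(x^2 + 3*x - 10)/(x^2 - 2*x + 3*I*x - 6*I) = (x + 5)/(x + 3*I)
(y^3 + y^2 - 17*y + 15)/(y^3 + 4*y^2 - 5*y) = (y - 3)/y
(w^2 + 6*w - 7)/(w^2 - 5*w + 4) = (w + 7)/(w - 4)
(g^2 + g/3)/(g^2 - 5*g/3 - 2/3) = g/(g - 2)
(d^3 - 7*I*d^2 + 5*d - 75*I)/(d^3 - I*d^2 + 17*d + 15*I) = (d - 5*I)/(d + I)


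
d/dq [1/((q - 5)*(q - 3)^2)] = ((5 - q)*(q - 3) - 2*(q - 5)^2)/((q - 5)^3*(q - 3)^3)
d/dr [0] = 0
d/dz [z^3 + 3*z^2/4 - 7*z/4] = 3*z^2 + 3*z/2 - 7/4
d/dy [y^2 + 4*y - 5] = 2*y + 4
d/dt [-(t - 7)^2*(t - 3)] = (13 - 3*t)*(t - 7)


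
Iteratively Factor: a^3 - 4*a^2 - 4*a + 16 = (a + 2)*(a^2 - 6*a + 8) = (a - 2)*(a + 2)*(a - 4)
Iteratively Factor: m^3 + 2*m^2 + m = (m + 1)*(m^2 + m) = m*(m + 1)*(m + 1)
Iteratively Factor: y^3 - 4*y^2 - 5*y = (y - 5)*(y^2 + y) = (y - 5)*(y + 1)*(y)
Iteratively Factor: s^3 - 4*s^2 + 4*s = (s - 2)*(s^2 - 2*s) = s*(s - 2)*(s - 2)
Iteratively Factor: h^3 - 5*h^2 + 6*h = (h - 2)*(h^2 - 3*h) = h*(h - 2)*(h - 3)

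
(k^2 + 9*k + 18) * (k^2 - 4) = k^4 + 9*k^3 + 14*k^2 - 36*k - 72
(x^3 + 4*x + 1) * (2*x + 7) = 2*x^4 + 7*x^3 + 8*x^2 + 30*x + 7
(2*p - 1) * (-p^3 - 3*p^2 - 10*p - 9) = -2*p^4 - 5*p^3 - 17*p^2 - 8*p + 9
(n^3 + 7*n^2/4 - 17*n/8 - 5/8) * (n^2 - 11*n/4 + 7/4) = n^5 - n^4 - 83*n^3/16 + 265*n^2/32 - 2*n - 35/32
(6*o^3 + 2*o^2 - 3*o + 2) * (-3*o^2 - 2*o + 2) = -18*o^5 - 18*o^4 + 17*o^3 + 4*o^2 - 10*o + 4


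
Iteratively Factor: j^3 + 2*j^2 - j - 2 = (j - 1)*(j^2 + 3*j + 2) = (j - 1)*(j + 2)*(j + 1)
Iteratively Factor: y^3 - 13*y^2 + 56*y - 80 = (y - 4)*(y^2 - 9*y + 20) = (y - 5)*(y - 4)*(y - 4)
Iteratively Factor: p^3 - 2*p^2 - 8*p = (p + 2)*(p^2 - 4*p) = (p - 4)*(p + 2)*(p)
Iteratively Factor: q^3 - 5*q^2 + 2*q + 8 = (q + 1)*(q^2 - 6*q + 8) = (q - 2)*(q + 1)*(q - 4)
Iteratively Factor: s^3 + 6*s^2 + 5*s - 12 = (s + 3)*(s^2 + 3*s - 4) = (s + 3)*(s + 4)*(s - 1)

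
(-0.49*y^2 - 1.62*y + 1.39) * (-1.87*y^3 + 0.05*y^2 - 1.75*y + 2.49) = 0.9163*y^5 + 3.0049*y^4 - 1.8228*y^3 + 1.6844*y^2 - 6.4663*y + 3.4611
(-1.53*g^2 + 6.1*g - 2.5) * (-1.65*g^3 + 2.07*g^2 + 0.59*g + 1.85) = 2.5245*g^5 - 13.2321*g^4 + 15.8493*g^3 - 4.4065*g^2 + 9.81*g - 4.625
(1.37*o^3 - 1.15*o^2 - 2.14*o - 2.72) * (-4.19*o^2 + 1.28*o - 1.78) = -5.7403*o^5 + 6.5721*o^4 + 5.056*o^3 + 10.7046*o^2 + 0.3276*o + 4.8416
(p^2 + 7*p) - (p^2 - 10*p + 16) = 17*p - 16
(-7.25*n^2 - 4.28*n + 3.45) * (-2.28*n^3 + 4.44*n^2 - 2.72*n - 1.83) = 16.53*n^5 - 22.4316*n^4 - 7.1492*n^3 + 40.2271*n^2 - 1.5516*n - 6.3135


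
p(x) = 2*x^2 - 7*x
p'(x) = 4*x - 7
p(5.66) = 24.45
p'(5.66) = 15.64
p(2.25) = -5.62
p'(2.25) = 2.00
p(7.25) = 54.38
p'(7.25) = 22.00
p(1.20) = -5.52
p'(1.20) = -2.20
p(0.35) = -2.20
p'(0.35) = -5.60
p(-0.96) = 8.56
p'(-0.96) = -10.84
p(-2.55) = 30.86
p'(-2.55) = -17.20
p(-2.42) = 28.65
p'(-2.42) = -16.68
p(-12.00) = 372.00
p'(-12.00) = -55.00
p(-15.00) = 555.00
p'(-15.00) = -67.00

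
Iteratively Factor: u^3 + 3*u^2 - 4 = (u + 2)*(u^2 + u - 2) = (u + 2)^2*(u - 1)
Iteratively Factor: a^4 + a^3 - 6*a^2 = (a - 2)*(a^3 + 3*a^2) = a*(a - 2)*(a^2 + 3*a) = a*(a - 2)*(a + 3)*(a)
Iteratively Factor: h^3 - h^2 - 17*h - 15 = (h + 3)*(h^2 - 4*h - 5) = (h + 1)*(h + 3)*(h - 5)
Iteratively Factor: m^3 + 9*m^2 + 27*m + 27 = (m + 3)*(m^2 + 6*m + 9) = (m + 3)^2*(m + 3)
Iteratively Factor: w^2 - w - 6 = (w + 2)*(w - 3)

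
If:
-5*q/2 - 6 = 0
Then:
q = -12/5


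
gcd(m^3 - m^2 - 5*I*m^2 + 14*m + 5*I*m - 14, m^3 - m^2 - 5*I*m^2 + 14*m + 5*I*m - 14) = m^3 + m^2*(-1 - 5*I) + m*(14 + 5*I) - 14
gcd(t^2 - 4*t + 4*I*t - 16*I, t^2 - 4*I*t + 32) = t + 4*I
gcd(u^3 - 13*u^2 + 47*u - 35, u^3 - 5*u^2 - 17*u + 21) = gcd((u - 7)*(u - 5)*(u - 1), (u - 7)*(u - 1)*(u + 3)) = u^2 - 8*u + 7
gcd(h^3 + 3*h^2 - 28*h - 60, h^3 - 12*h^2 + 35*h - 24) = 1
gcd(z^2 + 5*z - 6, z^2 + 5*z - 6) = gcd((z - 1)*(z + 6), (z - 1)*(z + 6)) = z^2 + 5*z - 6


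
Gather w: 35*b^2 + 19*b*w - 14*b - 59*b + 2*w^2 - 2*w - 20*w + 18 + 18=35*b^2 - 73*b + 2*w^2 + w*(19*b - 22) + 36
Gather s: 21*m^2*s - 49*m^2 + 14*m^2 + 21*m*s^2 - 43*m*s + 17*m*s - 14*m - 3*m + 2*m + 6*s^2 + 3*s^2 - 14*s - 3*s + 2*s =-35*m^2 - 15*m + s^2*(21*m + 9) + s*(21*m^2 - 26*m - 15)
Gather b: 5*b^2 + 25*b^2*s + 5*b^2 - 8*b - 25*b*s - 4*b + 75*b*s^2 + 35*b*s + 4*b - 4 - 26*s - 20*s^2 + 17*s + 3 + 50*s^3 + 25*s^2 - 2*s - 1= b^2*(25*s + 10) + b*(75*s^2 + 10*s - 8) + 50*s^3 + 5*s^2 - 11*s - 2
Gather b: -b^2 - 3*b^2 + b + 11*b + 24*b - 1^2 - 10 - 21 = -4*b^2 + 36*b - 32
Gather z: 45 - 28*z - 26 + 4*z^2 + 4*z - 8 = 4*z^2 - 24*z + 11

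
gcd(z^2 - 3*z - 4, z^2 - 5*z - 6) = z + 1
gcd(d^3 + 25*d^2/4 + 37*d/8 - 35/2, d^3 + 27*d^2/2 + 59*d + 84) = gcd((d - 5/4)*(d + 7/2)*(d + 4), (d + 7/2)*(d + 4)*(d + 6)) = d^2 + 15*d/2 + 14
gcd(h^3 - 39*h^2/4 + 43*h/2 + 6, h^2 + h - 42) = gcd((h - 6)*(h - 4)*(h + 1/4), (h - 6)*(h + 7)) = h - 6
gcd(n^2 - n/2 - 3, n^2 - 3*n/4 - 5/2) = n - 2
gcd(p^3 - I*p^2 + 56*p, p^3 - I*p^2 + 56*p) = p^3 - I*p^2 + 56*p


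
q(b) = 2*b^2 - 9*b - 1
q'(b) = 4*b - 9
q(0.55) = -5.34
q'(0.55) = -6.80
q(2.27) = -11.12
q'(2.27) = 0.08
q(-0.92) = 8.97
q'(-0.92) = -12.68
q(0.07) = -1.62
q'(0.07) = -8.72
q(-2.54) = 34.76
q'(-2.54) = -19.16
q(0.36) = -3.98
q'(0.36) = -7.56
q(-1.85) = 22.50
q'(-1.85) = -16.40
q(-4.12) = 70.03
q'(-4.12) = -25.48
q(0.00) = -1.00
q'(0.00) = -9.00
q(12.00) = 179.00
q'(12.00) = 39.00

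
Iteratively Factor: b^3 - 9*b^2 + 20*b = (b - 4)*(b^2 - 5*b) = (b - 5)*(b - 4)*(b)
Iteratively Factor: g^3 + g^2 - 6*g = (g + 3)*(g^2 - 2*g) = (g - 2)*(g + 3)*(g)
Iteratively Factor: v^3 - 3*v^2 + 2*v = (v)*(v^2 - 3*v + 2) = v*(v - 1)*(v - 2)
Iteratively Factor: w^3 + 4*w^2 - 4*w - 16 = (w + 2)*(w^2 + 2*w - 8) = (w - 2)*(w + 2)*(w + 4)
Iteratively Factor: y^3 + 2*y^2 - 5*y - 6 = (y - 2)*(y^2 + 4*y + 3) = (y - 2)*(y + 3)*(y + 1)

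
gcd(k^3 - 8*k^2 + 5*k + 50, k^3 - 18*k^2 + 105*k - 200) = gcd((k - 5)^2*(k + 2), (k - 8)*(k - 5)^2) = k^2 - 10*k + 25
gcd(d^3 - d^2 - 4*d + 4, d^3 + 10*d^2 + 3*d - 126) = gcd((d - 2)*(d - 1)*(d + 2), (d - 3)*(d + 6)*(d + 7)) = 1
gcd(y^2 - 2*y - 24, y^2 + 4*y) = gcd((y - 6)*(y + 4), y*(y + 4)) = y + 4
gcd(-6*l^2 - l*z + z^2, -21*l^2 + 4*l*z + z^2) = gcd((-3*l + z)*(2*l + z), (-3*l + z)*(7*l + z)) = -3*l + z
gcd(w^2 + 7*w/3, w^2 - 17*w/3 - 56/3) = w + 7/3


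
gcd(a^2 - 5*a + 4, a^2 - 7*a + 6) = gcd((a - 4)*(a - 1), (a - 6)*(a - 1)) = a - 1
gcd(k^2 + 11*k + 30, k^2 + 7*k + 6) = k + 6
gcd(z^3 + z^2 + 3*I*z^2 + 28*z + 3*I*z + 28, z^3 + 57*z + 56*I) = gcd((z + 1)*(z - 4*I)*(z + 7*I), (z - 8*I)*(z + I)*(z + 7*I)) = z + 7*I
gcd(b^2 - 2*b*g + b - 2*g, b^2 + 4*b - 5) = 1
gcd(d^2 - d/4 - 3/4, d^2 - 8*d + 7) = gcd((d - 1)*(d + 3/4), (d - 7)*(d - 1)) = d - 1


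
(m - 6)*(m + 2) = m^2 - 4*m - 12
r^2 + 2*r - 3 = (r - 1)*(r + 3)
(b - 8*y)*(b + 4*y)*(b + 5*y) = b^3 + b^2*y - 52*b*y^2 - 160*y^3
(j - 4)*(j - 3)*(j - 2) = j^3 - 9*j^2 + 26*j - 24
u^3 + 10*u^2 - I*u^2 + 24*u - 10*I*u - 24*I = (u + 4)*(u + 6)*(u - I)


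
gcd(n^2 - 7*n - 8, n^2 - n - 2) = n + 1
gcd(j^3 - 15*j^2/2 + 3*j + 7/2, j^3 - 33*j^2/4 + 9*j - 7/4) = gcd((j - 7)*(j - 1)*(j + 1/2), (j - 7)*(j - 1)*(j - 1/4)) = j^2 - 8*j + 7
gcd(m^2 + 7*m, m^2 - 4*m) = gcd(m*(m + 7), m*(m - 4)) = m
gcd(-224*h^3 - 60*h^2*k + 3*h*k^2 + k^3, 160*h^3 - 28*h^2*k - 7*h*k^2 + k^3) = 8*h - k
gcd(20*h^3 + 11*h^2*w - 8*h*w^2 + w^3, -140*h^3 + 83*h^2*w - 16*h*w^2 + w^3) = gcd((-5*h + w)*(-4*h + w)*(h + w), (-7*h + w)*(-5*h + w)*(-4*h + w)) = 20*h^2 - 9*h*w + w^2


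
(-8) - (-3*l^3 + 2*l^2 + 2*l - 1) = 3*l^3 - 2*l^2 - 2*l - 7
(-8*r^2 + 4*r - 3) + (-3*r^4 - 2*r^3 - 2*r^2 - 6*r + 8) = -3*r^4 - 2*r^3 - 10*r^2 - 2*r + 5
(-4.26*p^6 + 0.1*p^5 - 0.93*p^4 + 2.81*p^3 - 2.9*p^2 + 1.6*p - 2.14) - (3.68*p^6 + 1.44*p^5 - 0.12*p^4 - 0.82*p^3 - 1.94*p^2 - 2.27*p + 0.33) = -7.94*p^6 - 1.34*p^5 - 0.81*p^4 + 3.63*p^3 - 0.96*p^2 + 3.87*p - 2.47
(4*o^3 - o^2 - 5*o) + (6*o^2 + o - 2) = 4*o^3 + 5*o^2 - 4*o - 2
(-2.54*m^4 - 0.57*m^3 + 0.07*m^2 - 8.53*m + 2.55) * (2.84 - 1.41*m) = 3.5814*m^5 - 6.4099*m^4 - 1.7175*m^3 + 12.2261*m^2 - 27.8207*m + 7.242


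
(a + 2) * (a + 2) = a^2 + 4*a + 4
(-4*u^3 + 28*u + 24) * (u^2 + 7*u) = -4*u^5 - 28*u^4 + 28*u^3 + 220*u^2 + 168*u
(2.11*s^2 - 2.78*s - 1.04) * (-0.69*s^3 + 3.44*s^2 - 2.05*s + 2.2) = -1.4559*s^5 + 9.1766*s^4 - 13.1711*s^3 + 6.7634*s^2 - 3.984*s - 2.288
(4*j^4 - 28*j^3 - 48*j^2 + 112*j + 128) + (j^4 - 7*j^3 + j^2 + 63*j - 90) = 5*j^4 - 35*j^3 - 47*j^2 + 175*j + 38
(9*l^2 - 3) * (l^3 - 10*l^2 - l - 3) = 9*l^5 - 90*l^4 - 12*l^3 + 3*l^2 + 3*l + 9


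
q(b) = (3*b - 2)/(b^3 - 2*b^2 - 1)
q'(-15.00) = 0.00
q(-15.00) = 0.01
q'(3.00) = -1.27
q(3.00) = 0.88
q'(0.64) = -1.97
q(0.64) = 0.05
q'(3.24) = -0.74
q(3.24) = 0.64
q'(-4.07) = 0.06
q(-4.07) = 0.14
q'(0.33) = -3.26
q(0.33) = 0.85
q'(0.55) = -2.30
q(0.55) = 0.24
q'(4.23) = -0.18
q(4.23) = 0.27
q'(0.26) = -3.50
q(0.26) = 1.09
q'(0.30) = -3.37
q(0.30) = 0.95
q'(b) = (3*b - 2)*(-3*b^2 + 4*b)/(b^3 - 2*b^2 - 1)^2 + 3/(b^3 - 2*b^2 - 1)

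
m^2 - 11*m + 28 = (m - 7)*(m - 4)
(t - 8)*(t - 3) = t^2 - 11*t + 24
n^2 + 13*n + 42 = (n + 6)*(n + 7)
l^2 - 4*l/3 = l*(l - 4/3)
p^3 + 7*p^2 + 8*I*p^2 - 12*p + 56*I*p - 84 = (p + 7)*(p + 2*I)*(p + 6*I)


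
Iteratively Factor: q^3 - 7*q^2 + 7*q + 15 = (q - 5)*(q^2 - 2*q - 3) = (q - 5)*(q - 3)*(q + 1)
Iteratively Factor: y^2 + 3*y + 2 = (y + 1)*(y + 2)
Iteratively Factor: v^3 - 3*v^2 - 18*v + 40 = (v + 4)*(v^2 - 7*v + 10) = (v - 5)*(v + 4)*(v - 2)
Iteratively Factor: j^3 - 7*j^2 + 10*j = (j - 2)*(j^2 - 5*j) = (j - 5)*(j - 2)*(j)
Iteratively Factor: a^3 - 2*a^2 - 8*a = (a)*(a^2 - 2*a - 8) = a*(a - 4)*(a + 2)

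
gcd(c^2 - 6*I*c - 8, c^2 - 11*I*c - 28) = c - 4*I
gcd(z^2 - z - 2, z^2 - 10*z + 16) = z - 2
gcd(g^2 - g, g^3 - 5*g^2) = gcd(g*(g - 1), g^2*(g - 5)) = g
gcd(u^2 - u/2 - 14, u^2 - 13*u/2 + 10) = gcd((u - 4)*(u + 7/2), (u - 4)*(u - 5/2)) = u - 4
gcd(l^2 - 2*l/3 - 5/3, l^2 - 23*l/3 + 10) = l - 5/3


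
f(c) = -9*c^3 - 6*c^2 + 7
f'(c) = -27*c^2 - 12*c = 3*c*(-9*c - 4)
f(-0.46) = 6.61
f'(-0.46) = -0.19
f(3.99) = -660.21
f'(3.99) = -477.72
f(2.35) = -142.94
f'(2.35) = -177.31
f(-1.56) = 26.57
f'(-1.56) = -46.99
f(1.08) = -11.34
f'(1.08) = -44.45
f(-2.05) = 59.32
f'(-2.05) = -88.87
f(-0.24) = 6.78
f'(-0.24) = 1.32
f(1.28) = -21.70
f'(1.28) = -59.60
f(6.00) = -2153.00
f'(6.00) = -1044.00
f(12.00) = -16409.00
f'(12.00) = -4032.00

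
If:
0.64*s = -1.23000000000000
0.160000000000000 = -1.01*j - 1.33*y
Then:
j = -1.31683168316832*y - 0.158415841584158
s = -1.92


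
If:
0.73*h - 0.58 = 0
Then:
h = 0.79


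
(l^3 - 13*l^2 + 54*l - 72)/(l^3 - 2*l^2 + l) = (l^3 - 13*l^2 + 54*l - 72)/(l*(l^2 - 2*l + 1))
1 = 1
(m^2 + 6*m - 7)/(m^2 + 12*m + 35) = (m - 1)/(m + 5)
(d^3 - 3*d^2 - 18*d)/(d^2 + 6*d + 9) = d*(d - 6)/(d + 3)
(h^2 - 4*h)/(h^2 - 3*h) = (h - 4)/(h - 3)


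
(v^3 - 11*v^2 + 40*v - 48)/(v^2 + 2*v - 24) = (v^2 - 7*v + 12)/(v + 6)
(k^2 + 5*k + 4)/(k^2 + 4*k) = (k + 1)/k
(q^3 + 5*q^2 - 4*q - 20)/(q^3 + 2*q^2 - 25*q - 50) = (q - 2)/(q - 5)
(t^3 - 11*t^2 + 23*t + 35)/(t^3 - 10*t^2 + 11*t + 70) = (t + 1)/(t + 2)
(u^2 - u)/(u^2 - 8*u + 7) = u/(u - 7)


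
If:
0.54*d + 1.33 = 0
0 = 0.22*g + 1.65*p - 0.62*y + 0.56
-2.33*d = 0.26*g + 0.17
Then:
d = -2.46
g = 21.42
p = 0.375757575757576*y - 3.19513942847276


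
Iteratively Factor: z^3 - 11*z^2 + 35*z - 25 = (z - 5)*(z^2 - 6*z + 5) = (z - 5)*(z - 1)*(z - 5)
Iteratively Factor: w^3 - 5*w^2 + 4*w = (w - 1)*(w^2 - 4*w) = w*(w - 1)*(w - 4)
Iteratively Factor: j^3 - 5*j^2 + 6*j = (j)*(j^2 - 5*j + 6) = j*(j - 3)*(j - 2)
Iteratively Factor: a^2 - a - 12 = (a - 4)*(a + 3)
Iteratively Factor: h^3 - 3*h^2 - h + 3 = (h - 1)*(h^2 - 2*h - 3) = (h - 3)*(h - 1)*(h + 1)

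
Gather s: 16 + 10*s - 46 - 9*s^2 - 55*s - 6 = -9*s^2 - 45*s - 36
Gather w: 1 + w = w + 1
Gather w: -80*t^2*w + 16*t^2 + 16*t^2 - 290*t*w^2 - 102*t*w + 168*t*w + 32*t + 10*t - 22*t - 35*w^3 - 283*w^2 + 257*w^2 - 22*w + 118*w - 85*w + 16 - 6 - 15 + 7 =32*t^2 + 20*t - 35*w^3 + w^2*(-290*t - 26) + w*(-80*t^2 + 66*t + 11) + 2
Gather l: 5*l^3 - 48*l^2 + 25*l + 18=5*l^3 - 48*l^2 + 25*l + 18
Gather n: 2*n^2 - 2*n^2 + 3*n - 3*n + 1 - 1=0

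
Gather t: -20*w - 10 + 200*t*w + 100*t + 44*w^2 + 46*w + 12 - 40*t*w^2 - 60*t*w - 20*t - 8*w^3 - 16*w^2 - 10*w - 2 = t*(-40*w^2 + 140*w + 80) - 8*w^3 + 28*w^2 + 16*w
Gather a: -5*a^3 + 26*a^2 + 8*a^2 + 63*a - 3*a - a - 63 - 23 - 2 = -5*a^3 + 34*a^2 + 59*a - 88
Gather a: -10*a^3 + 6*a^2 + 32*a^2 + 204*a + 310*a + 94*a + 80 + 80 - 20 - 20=-10*a^3 + 38*a^2 + 608*a + 120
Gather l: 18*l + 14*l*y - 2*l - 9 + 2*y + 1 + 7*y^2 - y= l*(14*y + 16) + 7*y^2 + y - 8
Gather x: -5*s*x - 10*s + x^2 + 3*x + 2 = -10*s + x^2 + x*(3 - 5*s) + 2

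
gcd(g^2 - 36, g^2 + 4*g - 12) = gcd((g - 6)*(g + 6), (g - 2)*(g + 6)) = g + 6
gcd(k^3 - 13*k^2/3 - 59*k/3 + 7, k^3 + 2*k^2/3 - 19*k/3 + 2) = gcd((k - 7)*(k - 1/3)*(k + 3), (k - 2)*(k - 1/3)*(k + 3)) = k^2 + 8*k/3 - 1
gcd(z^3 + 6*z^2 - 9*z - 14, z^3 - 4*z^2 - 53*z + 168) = z + 7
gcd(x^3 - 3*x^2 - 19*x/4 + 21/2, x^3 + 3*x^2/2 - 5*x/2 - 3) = x^2 + x/2 - 3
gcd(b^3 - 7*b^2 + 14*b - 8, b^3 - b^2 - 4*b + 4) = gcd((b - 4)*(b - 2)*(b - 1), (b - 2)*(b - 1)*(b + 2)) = b^2 - 3*b + 2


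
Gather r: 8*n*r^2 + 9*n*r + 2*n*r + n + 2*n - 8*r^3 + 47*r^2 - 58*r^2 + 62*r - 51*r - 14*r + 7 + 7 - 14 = 3*n - 8*r^3 + r^2*(8*n - 11) + r*(11*n - 3)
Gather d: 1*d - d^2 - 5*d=-d^2 - 4*d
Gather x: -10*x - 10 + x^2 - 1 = x^2 - 10*x - 11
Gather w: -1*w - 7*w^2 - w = -7*w^2 - 2*w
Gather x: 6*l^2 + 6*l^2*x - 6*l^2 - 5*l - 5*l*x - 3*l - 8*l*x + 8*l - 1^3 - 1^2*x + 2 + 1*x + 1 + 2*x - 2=x*(6*l^2 - 13*l + 2)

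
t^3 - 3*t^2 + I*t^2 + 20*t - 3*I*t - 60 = (t - 3)*(t - 4*I)*(t + 5*I)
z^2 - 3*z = z*(z - 3)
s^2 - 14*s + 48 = (s - 8)*(s - 6)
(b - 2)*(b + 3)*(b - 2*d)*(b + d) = b^4 - b^3*d + b^3 - 2*b^2*d^2 - b^2*d - 6*b^2 - 2*b*d^2 + 6*b*d + 12*d^2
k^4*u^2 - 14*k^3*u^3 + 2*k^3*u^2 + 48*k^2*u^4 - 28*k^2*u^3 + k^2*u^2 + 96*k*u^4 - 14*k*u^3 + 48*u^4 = (k - 8*u)*(k - 6*u)*(k*u + u)^2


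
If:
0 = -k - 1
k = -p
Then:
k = -1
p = 1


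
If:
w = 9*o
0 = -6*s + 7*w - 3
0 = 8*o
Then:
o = 0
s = -1/2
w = 0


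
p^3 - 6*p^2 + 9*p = p*(p - 3)^2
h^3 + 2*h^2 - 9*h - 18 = (h - 3)*(h + 2)*(h + 3)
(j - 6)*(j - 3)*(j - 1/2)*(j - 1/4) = j^4 - 39*j^3/4 + 199*j^2/8 - 117*j/8 + 9/4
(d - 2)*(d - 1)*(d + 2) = d^3 - d^2 - 4*d + 4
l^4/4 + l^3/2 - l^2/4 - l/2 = l*(l/2 + 1/2)*(l/2 + 1)*(l - 1)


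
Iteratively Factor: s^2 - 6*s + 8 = (s - 4)*(s - 2)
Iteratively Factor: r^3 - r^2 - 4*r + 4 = (r - 1)*(r^2 - 4) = (r - 2)*(r - 1)*(r + 2)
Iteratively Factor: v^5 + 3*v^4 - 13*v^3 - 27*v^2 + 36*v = (v)*(v^4 + 3*v^3 - 13*v^2 - 27*v + 36) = v*(v + 4)*(v^3 - v^2 - 9*v + 9) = v*(v + 3)*(v + 4)*(v^2 - 4*v + 3) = v*(v - 1)*(v + 3)*(v + 4)*(v - 3)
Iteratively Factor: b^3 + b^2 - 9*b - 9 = (b - 3)*(b^2 + 4*b + 3) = (b - 3)*(b + 3)*(b + 1)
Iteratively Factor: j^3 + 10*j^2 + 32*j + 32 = (j + 4)*(j^2 + 6*j + 8) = (j + 2)*(j + 4)*(j + 4)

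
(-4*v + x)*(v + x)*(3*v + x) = -12*v^3 - 13*v^2*x + x^3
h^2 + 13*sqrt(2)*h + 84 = (h + 6*sqrt(2))*(h + 7*sqrt(2))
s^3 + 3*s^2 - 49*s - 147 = (s - 7)*(s + 3)*(s + 7)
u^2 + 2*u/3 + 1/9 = (u + 1/3)^2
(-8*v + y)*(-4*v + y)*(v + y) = 32*v^3 + 20*v^2*y - 11*v*y^2 + y^3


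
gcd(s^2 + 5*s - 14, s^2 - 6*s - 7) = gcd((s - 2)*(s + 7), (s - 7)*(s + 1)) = 1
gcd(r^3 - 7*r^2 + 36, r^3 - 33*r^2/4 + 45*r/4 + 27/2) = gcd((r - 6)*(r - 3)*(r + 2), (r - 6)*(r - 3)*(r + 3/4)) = r^2 - 9*r + 18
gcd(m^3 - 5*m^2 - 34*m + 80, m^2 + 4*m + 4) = 1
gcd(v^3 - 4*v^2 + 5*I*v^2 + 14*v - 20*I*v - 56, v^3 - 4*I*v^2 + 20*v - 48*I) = v - 2*I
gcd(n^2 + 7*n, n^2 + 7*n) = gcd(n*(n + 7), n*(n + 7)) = n^2 + 7*n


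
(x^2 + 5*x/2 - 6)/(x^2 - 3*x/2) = (x + 4)/x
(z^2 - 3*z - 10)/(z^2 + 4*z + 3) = (z^2 - 3*z - 10)/(z^2 + 4*z + 3)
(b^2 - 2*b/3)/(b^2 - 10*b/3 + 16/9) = 3*b/(3*b - 8)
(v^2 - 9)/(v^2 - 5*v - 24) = (v - 3)/(v - 8)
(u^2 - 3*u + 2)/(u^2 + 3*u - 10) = (u - 1)/(u + 5)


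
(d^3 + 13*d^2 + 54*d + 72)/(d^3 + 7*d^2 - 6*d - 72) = (d + 3)/(d - 3)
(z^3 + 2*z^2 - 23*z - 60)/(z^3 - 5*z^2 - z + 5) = (z^2 + 7*z + 12)/(z^2 - 1)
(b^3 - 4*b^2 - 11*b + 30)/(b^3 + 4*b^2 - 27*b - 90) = (b - 2)/(b + 6)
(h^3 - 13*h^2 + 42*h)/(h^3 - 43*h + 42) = h*(h - 7)/(h^2 + 6*h - 7)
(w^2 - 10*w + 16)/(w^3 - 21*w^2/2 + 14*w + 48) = 2*(w - 2)/(2*w^2 - 5*w - 12)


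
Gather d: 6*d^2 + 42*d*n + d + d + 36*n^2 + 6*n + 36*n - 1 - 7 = 6*d^2 + d*(42*n + 2) + 36*n^2 + 42*n - 8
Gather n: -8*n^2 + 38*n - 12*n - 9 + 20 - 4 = -8*n^2 + 26*n + 7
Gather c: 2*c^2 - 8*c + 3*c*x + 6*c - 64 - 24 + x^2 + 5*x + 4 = 2*c^2 + c*(3*x - 2) + x^2 + 5*x - 84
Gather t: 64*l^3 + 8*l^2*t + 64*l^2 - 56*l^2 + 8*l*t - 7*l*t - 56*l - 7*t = 64*l^3 + 8*l^2 - 56*l + t*(8*l^2 + l - 7)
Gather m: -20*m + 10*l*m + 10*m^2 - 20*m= 10*m^2 + m*(10*l - 40)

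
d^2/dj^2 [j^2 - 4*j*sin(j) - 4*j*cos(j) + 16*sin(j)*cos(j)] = 4*sqrt(2)*j*sin(j + pi/4) - 32*sin(2*j) - 8*sqrt(2)*cos(j + pi/4) + 2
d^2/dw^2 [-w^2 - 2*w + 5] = -2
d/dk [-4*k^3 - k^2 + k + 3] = -12*k^2 - 2*k + 1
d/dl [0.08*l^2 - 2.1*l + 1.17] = 0.16*l - 2.1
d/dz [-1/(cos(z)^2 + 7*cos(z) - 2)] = -(2*cos(z) + 7)*sin(z)/(cos(z)^2 + 7*cos(z) - 2)^2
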